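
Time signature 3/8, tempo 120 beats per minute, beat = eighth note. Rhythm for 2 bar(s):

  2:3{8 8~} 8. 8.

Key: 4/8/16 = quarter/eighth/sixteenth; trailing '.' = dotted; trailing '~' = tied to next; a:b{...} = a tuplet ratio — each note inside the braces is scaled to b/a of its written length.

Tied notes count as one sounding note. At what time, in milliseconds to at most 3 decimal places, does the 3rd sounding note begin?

1. 0.0ms @ 0 + 750.0ms (3/2)
2. 750.0ms @ 3/2 + 1500.0ms (3)
3. 2250.0ms @ 9/2 + 750.0ms (3/2)

note 3 onset = 9/2b = 2250.0ms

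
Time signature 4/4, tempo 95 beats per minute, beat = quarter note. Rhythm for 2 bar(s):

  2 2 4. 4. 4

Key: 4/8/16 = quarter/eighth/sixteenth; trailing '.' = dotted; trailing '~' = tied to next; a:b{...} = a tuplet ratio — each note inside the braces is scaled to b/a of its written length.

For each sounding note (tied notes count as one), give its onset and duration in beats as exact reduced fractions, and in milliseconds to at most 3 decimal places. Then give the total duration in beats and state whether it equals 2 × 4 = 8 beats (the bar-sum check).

1) 0.0ms=0b +1263.158ms=2b
2) 1263.158ms=2b +1263.158ms=2b
3) 2526.316ms=4b +947.368ms=3/2b
4) 3473.684ms=11/2b +947.368ms=3/2b
5) 4421.053ms=7b +631.579ms=1b
Σ=8b of 8 (95bpm 4/4) — PASS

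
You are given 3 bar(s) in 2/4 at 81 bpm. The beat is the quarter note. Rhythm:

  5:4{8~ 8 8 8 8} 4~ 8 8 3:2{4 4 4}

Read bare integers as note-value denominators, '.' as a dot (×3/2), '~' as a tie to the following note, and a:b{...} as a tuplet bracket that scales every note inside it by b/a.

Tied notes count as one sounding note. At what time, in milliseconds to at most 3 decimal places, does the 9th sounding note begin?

1. 0.0ms @ 0 + 592.593ms (4/5)
2. 592.593ms @ 4/5 + 296.296ms (2/5)
3. 888.889ms @ 6/5 + 296.296ms (2/5)
4. 1185.185ms @ 8/5 + 296.296ms (2/5)
5. 1481.481ms @ 2 + 1111.111ms (3/2)
6. 2592.593ms @ 7/2 + 370.37ms (1/2)
7. 2962.963ms @ 4 + 493.827ms (2/3)
8. 3456.79ms @ 14/3 + 493.827ms (2/3)
9. 3950.617ms @ 16/3 + 493.827ms (2/3)

note 9 onset = 16/3b = 3950.617ms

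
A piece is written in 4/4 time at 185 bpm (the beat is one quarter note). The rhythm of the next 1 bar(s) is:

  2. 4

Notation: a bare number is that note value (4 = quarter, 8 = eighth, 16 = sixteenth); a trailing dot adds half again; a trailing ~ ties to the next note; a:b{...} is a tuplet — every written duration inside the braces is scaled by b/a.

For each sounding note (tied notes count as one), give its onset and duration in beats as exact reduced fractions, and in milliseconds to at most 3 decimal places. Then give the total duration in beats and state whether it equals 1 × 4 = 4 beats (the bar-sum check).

1) 0.0ms=0b +972.973ms=3b
2) 972.973ms=3b +324.324ms=1b
Σ=4b of 4 (185bpm 4/4) — PASS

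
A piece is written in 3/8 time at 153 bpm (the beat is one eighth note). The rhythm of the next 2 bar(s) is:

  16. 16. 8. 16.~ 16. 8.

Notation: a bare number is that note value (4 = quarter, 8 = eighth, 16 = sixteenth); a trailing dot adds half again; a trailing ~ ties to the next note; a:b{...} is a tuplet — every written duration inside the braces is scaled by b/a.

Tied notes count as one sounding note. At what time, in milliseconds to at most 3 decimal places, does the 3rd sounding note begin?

note 3 onset = 3/2b = 588.235ms

1. 0.0ms @ 0 + 294.118ms (3/4)
2. 294.118ms @ 3/4 + 294.118ms (3/4)
3. 588.235ms @ 3/2 + 588.235ms (3/2)
4. 1176.471ms @ 3 + 588.235ms (3/2)
5. 1764.706ms @ 9/2 + 588.235ms (3/2)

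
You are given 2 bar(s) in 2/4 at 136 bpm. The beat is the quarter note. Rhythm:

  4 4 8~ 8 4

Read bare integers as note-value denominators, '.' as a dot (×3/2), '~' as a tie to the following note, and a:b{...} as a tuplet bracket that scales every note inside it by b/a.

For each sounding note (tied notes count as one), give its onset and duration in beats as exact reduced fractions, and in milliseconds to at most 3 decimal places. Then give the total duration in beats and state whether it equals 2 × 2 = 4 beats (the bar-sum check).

1) 0.0ms=0b +441.176ms=1b
2) 441.176ms=1b +441.176ms=1b
3) 882.353ms=2b +441.176ms=1b
4) 1323.529ms=3b +441.176ms=1b
Σ=4b of 4 (136bpm 2/4) — PASS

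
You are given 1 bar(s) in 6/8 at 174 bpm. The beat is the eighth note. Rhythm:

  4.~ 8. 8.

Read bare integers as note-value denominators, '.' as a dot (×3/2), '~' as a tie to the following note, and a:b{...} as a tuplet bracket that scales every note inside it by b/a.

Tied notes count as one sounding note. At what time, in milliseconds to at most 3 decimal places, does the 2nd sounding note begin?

note 2 onset = 9/2b = 1551.724ms

1. 0.0ms @ 0 + 1551.724ms (9/2)
2. 1551.724ms @ 9/2 + 517.241ms (3/2)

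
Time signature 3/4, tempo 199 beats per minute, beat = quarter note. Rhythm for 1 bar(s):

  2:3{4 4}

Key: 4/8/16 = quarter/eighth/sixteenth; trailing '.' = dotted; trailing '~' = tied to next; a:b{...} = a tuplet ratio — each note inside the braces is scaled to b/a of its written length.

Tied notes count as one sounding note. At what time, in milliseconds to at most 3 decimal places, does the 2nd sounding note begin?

note 2 onset = 3/2b = 452.261ms

1. 0.0ms @ 0 + 452.261ms (3/2)
2. 452.261ms @ 3/2 + 452.261ms (3/2)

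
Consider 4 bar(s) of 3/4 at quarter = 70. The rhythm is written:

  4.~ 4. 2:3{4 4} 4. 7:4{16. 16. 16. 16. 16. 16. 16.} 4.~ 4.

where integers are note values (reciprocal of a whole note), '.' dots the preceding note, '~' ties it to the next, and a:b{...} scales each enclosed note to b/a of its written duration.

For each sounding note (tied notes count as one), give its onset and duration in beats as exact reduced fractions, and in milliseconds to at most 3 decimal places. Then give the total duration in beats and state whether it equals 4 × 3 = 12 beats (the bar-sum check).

1) 0.0ms=0b +2571.429ms=3b
2) 2571.429ms=3b +1285.714ms=3/2b
3) 3857.143ms=9/2b +1285.714ms=3/2b
4) 5142.857ms=6b +1285.714ms=3/2b
5) 6428.571ms=15/2b +183.673ms=3/14b
6) 6612.245ms=54/7b +183.673ms=3/14b
7) 6795.918ms=111/14b +183.673ms=3/14b
8) 6979.592ms=57/7b +183.673ms=3/14b
9) 7163.265ms=117/14b +183.673ms=3/14b
10) 7346.939ms=60/7b +183.673ms=3/14b
11) 7530.612ms=123/14b +183.673ms=3/14b
12) 7714.286ms=9b +2571.429ms=3b
Σ=12b of 12 (70bpm 3/4) — PASS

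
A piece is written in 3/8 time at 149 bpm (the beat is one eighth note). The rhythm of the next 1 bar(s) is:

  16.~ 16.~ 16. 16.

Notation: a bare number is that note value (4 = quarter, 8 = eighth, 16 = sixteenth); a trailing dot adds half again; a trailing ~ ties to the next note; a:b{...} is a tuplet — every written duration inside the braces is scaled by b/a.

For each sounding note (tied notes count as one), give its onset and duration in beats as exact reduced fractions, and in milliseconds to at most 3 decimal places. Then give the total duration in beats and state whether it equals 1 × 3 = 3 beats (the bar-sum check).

1) 0.0ms=0b +906.04ms=9/4b
2) 906.04ms=9/4b +302.013ms=3/4b
Σ=3b of 3 (149bpm 3/8) — PASS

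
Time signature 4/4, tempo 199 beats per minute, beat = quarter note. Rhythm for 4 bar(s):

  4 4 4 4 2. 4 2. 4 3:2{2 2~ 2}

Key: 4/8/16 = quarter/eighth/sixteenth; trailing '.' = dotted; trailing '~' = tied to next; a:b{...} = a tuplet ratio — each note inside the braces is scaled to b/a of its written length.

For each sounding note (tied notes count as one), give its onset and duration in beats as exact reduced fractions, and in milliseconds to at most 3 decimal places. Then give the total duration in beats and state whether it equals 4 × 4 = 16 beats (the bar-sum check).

1) 0.0ms=0b +301.508ms=1b
2) 301.508ms=1b +301.508ms=1b
3) 603.015ms=2b +301.508ms=1b
4) 904.523ms=3b +301.508ms=1b
5) 1206.03ms=4b +904.523ms=3b
6) 2110.553ms=7b +301.508ms=1b
7) 2412.06ms=8b +904.523ms=3b
8) 3316.583ms=11b +301.508ms=1b
9) 3618.09ms=12b +402.01ms=4/3b
10) 4020.101ms=40/3b +804.02ms=8/3b
Σ=16b of 16 (199bpm 4/4) — PASS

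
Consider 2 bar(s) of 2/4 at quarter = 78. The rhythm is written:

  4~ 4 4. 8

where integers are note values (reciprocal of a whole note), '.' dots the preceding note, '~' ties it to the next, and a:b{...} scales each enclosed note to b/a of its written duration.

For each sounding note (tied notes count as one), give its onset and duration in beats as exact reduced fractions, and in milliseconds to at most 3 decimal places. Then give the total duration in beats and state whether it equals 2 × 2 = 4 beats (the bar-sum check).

1) 0.0ms=0b +1538.462ms=2b
2) 1538.462ms=2b +1153.846ms=3/2b
3) 2692.308ms=7/2b +384.615ms=1/2b
Σ=4b of 4 (78bpm 2/4) — PASS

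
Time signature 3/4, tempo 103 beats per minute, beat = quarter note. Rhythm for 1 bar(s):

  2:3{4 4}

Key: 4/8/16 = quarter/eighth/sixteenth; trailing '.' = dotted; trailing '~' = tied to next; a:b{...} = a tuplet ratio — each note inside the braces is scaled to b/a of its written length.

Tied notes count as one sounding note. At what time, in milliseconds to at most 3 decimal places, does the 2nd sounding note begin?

1. 0.0ms @ 0 + 873.786ms (3/2)
2. 873.786ms @ 3/2 + 873.786ms (3/2)

note 2 onset = 3/2b = 873.786ms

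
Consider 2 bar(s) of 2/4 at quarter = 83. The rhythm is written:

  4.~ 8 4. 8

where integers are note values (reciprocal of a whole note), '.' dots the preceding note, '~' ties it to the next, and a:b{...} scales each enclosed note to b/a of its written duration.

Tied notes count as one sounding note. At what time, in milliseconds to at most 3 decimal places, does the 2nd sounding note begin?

note 2 onset = 2b = 1445.783ms

1. 0.0ms @ 0 + 1445.783ms (2)
2. 1445.783ms @ 2 + 1084.337ms (3/2)
3. 2530.12ms @ 7/2 + 361.446ms (1/2)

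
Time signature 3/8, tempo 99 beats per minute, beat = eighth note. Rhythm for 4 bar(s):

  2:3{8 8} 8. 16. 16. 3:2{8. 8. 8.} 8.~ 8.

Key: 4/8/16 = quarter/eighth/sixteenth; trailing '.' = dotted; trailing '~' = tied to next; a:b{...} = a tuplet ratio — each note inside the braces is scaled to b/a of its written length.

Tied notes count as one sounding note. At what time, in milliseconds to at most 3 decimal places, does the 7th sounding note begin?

note 7 onset = 7b = 4242.424ms

1. 0.0ms @ 0 + 909.091ms (3/2)
2. 909.091ms @ 3/2 + 909.091ms (3/2)
3. 1818.182ms @ 3 + 909.091ms (3/2)
4. 2727.273ms @ 9/2 + 454.545ms (3/4)
5. 3181.818ms @ 21/4 + 454.545ms (3/4)
6. 3636.364ms @ 6 + 606.061ms (1)
7. 4242.424ms @ 7 + 606.061ms (1)
8. 4848.485ms @ 8 + 606.061ms (1)
9. 5454.545ms @ 9 + 1818.182ms (3)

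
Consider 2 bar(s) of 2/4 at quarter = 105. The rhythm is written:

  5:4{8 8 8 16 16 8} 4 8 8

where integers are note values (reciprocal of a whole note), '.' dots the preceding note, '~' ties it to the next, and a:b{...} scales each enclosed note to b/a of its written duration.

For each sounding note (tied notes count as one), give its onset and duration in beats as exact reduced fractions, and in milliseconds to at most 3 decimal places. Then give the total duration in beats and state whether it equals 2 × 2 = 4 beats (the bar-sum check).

1) 0.0ms=0b +228.571ms=2/5b
2) 228.571ms=2/5b +228.571ms=2/5b
3) 457.143ms=4/5b +228.571ms=2/5b
4) 685.714ms=6/5b +114.286ms=1/5b
5) 800.0ms=7/5b +114.286ms=1/5b
6) 914.286ms=8/5b +228.571ms=2/5b
7) 1142.857ms=2b +571.429ms=1b
8) 1714.286ms=3b +285.714ms=1/2b
9) 2000.0ms=7/2b +285.714ms=1/2b
Σ=4b of 4 (105bpm 2/4) — PASS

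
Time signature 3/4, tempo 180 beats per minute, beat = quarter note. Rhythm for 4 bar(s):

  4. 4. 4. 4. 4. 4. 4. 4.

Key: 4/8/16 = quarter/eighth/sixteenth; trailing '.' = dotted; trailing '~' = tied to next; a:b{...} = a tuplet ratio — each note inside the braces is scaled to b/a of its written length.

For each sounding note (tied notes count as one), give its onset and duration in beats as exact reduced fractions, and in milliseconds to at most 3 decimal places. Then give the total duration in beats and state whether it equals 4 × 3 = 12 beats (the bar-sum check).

1) 0.0ms=0b +500.0ms=3/2b
2) 500.0ms=3/2b +500.0ms=3/2b
3) 1000.0ms=3b +500.0ms=3/2b
4) 1500.0ms=9/2b +500.0ms=3/2b
5) 2000.0ms=6b +500.0ms=3/2b
6) 2500.0ms=15/2b +500.0ms=3/2b
7) 3000.0ms=9b +500.0ms=3/2b
8) 3500.0ms=21/2b +500.0ms=3/2b
Σ=12b of 12 (180bpm 3/4) — PASS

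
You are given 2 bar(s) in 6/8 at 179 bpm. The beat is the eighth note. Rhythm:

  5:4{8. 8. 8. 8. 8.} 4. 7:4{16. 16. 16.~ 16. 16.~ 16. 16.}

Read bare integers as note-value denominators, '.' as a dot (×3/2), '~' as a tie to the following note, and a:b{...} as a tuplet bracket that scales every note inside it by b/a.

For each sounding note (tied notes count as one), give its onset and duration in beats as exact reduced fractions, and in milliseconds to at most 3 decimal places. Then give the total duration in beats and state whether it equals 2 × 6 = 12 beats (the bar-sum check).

1) 0.0ms=0b +402.235ms=6/5b
2) 402.235ms=6/5b +402.235ms=6/5b
3) 804.469ms=12/5b +402.235ms=6/5b
4) 1206.704ms=18/5b +402.235ms=6/5b
5) 1608.939ms=24/5b +402.235ms=6/5b
6) 2011.173ms=6b +1005.587ms=3b
7) 3016.76ms=9b +143.655ms=3/7b
8) 3160.415ms=66/7b +143.655ms=3/7b
9) 3304.07ms=69/7b +287.31ms=6/7b
10) 3591.381ms=75/7b +287.31ms=6/7b
11) 3878.691ms=81/7b +143.655ms=3/7b
Σ=12b of 12 (179bpm 6/8) — PASS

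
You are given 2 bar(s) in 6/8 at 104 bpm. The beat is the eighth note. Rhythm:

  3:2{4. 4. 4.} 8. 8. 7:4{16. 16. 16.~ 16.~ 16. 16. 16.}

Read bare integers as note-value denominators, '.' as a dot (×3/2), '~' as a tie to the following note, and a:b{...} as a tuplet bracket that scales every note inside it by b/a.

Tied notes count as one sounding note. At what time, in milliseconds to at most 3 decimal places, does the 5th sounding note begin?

note 5 onset = 15/2b = 4326.923ms

1. 0.0ms @ 0 + 1153.846ms (2)
2. 1153.846ms @ 2 + 1153.846ms (2)
3. 2307.692ms @ 4 + 1153.846ms (2)
4. 3461.538ms @ 6 + 865.385ms (3/2)
5. 4326.923ms @ 15/2 + 865.385ms (3/2)
6. 5192.308ms @ 9 + 247.253ms (3/7)
7. 5439.56ms @ 66/7 + 247.253ms (3/7)
8. 5686.813ms @ 69/7 + 741.758ms (9/7)
9. 6428.571ms @ 78/7 + 247.253ms (3/7)
10. 6675.824ms @ 81/7 + 247.253ms (3/7)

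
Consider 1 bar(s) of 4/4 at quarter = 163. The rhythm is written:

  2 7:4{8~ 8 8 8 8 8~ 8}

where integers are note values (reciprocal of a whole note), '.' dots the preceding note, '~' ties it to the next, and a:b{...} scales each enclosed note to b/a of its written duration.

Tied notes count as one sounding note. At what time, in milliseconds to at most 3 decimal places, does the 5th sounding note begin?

note 5 onset = 22/7b = 1156.88ms

1. 0.0ms @ 0 + 736.196ms (2)
2. 736.196ms @ 2 + 210.342ms (4/7)
3. 946.538ms @ 18/7 + 105.171ms (2/7)
4. 1051.709ms @ 20/7 + 105.171ms (2/7)
5. 1156.88ms @ 22/7 + 105.171ms (2/7)
6. 1262.051ms @ 24/7 + 210.342ms (4/7)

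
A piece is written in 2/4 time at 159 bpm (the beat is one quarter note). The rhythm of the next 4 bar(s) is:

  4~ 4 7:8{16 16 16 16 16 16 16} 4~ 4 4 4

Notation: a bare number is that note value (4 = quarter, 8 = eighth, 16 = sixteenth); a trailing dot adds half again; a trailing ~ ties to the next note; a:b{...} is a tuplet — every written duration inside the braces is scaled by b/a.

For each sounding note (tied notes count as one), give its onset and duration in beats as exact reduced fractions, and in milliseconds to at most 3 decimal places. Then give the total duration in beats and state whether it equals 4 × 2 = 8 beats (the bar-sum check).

1) 0.0ms=0b +754.717ms=2b
2) 754.717ms=2b +107.817ms=2/7b
3) 862.534ms=16/7b +107.817ms=2/7b
4) 970.35ms=18/7b +107.817ms=2/7b
5) 1078.167ms=20/7b +107.817ms=2/7b
6) 1185.984ms=22/7b +107.817ms=2/7b
7) 1293.801ms=24/7b +107.817ms=2/7b
8) 1401.617ms=26/7b +107.817ms=2/7b
9) 1509.434ms=4b +754.717ms=2b
10) 2264.151ms=6b +377.358ms=1b
11) 2641.509ms=7b +377.358ms=1b
Σ=8b of 8 (159bpm 2/4) — PASS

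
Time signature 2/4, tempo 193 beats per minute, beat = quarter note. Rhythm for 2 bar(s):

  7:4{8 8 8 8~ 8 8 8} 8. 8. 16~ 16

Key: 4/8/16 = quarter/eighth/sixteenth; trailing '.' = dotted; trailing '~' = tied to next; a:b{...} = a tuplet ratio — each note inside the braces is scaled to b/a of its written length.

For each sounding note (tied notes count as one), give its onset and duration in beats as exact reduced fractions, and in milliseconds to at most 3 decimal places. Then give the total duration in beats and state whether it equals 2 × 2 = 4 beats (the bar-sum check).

1) 0.0ms=0b +88.823ms=2/7b
2) 88.823ms=2/7b +88.823ms=2/7b
3) 177.646ms=4/7b +88.823ms=2/7b
4) 266.469ms=6/7b +177.646ms=4/7b
5) 444.115ms=10/7b +88.823ms=2/7b
6) 532.939ms=12/7b +88.823ms=2/7b
7) 621.762ms=2b +233.161ms=3/4b
8) 854.922ms=11/4b +233.161ms=3/4b
9) 1088.083ms=7/2b +155.44ms=1/2b
Σ=4b of 4 (193bpm 2/4) — PASS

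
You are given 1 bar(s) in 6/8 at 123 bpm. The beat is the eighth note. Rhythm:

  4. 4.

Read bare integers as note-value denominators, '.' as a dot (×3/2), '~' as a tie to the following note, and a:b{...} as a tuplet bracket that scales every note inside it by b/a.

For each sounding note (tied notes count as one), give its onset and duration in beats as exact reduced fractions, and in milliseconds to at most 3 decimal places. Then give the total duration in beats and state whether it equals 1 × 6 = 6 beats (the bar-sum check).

1) 0.0ms=0b +1463.415ms=3b
2) 1463.415ms=3b +1463.415ms=3b
Σ=6b of 6 (123bpm 6/8) — PASS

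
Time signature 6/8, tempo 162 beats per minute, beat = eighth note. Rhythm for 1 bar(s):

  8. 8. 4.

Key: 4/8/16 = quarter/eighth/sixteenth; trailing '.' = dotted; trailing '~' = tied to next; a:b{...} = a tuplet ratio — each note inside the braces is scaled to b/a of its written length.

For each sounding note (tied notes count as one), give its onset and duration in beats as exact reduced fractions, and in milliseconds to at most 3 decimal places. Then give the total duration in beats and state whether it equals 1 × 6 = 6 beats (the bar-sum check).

1) 0.0ms=0b +555.556ms=3/2b
2) 555.556ms=3/2b +555.556ms=3/2b
3) 1111.111ms=3b +1111.111ms=3b
Σ=6b of 6 (162bpm 6/8) — PASS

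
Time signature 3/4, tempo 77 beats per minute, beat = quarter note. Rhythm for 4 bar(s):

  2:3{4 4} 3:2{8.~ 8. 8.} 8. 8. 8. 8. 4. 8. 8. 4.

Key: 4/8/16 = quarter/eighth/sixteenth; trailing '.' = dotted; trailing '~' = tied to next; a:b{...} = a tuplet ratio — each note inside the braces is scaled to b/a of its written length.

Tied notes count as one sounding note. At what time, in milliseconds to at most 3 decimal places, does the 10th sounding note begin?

note 10 onset = 9b = 7012.987ms

1. 0.0ms @ 0 + 1168.831ms (3/2)
2. 1168.831ms @ 3/2 + 1168.831ms (3/2)
3. 2337.662ms @ 3 + 779.221ms (1)
4. 3116.883ms @ 4 + 389.61ms (1/2)
5. 3506.494ms @ 9/2 + 584.416ms (3/4)
6. 4090.909ms @ 21/4 + 584.416ms (3/4)
7. 4675.325ms @ 6 + 584.416ms (3/4)
8. 5259.74ms @ 27/4 + 584.416ms (3/4)
9. 5844.156ms @ 15/2 + 1168.831ms (3/2)
10. 7012.987ms @ 9 + 584.416ms (3/4)
11. 7597.403ms @ 39/4 + 584.416ms (3/4)
12. 8181.818ms @ 21/2 + 1168.831ms (3/2)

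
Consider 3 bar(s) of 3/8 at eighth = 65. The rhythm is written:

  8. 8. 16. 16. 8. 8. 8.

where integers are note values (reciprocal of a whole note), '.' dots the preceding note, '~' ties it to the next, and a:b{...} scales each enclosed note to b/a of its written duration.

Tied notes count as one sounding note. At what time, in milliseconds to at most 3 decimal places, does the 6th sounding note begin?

note 6 onset = 6b = 5538.462ms

1. 0.0ms @ 0 + 1384.615ms (3/2)
2. 1384.615ms @ 3/2 + 1384.615ms (3/2)
3. 2769.231ms @ 3 + 692.308ms (3/4)
4. 3461.538ms @ 15/4 + 692.308ms (3/4)
5. 4153.846ms @ 9/2 + 1384.615ms (3/2)
6. 5538.462ms @ 6 + 1384.615ms (3/2)
7. 6923.077ms @ 15/2 + 1384.615ms (3/2)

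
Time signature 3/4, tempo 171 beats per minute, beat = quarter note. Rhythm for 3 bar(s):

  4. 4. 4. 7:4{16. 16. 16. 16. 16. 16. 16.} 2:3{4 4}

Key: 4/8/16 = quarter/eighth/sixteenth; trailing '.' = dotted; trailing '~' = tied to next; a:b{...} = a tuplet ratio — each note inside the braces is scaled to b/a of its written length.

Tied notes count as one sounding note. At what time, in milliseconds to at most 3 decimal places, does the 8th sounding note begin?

1. 0.0ms @ 0 + 526.316ms (3/2)
2. 526.316ms @ 3/2 + 526.316ms (3/2)
3. 1052.632ms @ 3 + 526.316ms (3/2)
4. 1578.947ms @ 9/2 + 75.188ms (3/14)
5. 1654.135ms @ 33/7 + 75.188ms (3/14)
6. 1729.323ms @ 69/14 + 75.188ms (3/14)
7. 1804.511ms @ 36/7 + 75.188ms (3/14)
8. 1879.699ms @ 75/14 + 75.188ms (3/14)
9. 1954.887ms @ 39/7 + 75.188ms (3/14)
10. 2030.075ms @ 81/14 + 75.188ms (3/14)
11. 2105.263ms @ 6 + 526.316ms (3/2)
12. 2631.579ms @ 15/2 + 526.316ms (3/2)

note 8 onset = 75/14b = 1879.699ms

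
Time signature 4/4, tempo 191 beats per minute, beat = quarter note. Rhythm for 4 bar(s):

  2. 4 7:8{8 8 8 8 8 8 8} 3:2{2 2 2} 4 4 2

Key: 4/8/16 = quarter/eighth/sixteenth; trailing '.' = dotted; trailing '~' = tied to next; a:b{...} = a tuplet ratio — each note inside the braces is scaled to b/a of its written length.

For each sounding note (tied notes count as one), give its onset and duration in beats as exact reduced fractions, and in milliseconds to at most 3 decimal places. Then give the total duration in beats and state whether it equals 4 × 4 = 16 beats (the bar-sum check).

1) 0.0ms=0b +942.408ms=3b
2) 942.408ms=3b +314.136ms=1b
3) 1256.545ms=4b +179.506ms=4/7b
4) 1436.051ms=32/7b +179.506ms=4/7b
5) 1615.557ms=36/7b +179.506ms=4/7b
6) 1795.064ms=40/7b +179.506ms=4/7b
7) 1974.57ms=44/7b +179.506ms=4/7b
8) 2154.076ms=48/7b +179.506ms=4/7b
9) 2333.583ms=52/7b +179.506ms=4/7b
10) 2513.089ms=8b +418.848ms=4/3b
11) 2931.937ms=28/3b +418.848ms=4/3b
12) 3350.785ms=32/3b +418.848ms=4/3b
13) 3769.634ms=12b +314.136ms=1b
14) 4083.77ms=13b +314.136ms=1b
15) 4397.906ms=14b +628.272ms=2b
Σ=16b of 16 (191bpm 4/4) — PASS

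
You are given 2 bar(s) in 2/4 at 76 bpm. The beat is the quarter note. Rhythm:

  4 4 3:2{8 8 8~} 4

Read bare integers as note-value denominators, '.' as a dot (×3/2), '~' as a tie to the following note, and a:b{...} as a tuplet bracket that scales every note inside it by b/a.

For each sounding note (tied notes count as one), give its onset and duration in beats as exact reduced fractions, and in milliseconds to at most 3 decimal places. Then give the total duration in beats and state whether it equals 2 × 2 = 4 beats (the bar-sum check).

1) 0.0ms=0b +789.474ms=1b
2) 789.474ms=1b +789.474ms=1b
3) 1578.947ms=2b +263.158ms=1/3b
4) 1842.105ms=7/3b +263.158ms=1/3b
5) 2105.263ms=8/3b +1052.632ms=4/3b
Σ=4b of 4 (76bpm 2/4) — PASS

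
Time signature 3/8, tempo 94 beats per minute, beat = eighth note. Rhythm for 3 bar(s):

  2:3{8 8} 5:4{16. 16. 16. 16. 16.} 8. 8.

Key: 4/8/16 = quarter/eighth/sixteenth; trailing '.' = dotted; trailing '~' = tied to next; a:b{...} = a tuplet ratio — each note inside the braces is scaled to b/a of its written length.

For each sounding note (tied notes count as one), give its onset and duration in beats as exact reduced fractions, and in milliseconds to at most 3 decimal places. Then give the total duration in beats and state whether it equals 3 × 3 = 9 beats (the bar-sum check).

1) 0.0ms=0b +957.447ms=3/2b
2) 957.447ms=3/2b +957.447ms=3/2b
3) 1914.894ms=3b +382.979ms=3/5b
4) 2297.872ms=18/5b +382.979ms=3/5b
5) 2680.851ms=21/5b +382.979ms=3/5b
6) 3063.83ms=24/5b +382.979ms=3/5b
7) 3446.809ms=27/5b +382.979ms=3/5b
8) 3829.787ms=6b +957.447ms=3/2b
9) 4787.234ms=15/2b +957.447ms=3/2b
Σ=9b of 9 (94bpm 3/8) — PASS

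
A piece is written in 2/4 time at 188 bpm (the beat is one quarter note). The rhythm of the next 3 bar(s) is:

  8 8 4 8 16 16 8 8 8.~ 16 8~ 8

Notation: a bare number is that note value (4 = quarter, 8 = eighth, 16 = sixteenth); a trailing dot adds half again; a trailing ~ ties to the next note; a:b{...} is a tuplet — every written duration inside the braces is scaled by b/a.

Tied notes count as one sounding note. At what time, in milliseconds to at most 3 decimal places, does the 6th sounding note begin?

note 6 onset = 11/4b = 877.66ms

1. 0.0ms @ 0 + 159.574ms (1/2)
2. 159.574ms @ 1/2 + 159.574ms (1/2)
3. 319.149ms @ 1 + 319.149ms (1)
4. 638.298ms @ 2 + 159.574ms (1/2)
5. 797.872ms @ 5/2 + 79.787ms (1/4)
6. 877.66ms @ 11/4 + 79.787ms (1/4)
7. 957.447ms @ 3 + 159.574ms (1/2)
8. 1117.021ms @ 7/2 + 159.574ms (1/2)
9. 1276.596ms @ 4 + 319.149ms (1)
10. 1595.745ms @ 5 + 319.149ms (1)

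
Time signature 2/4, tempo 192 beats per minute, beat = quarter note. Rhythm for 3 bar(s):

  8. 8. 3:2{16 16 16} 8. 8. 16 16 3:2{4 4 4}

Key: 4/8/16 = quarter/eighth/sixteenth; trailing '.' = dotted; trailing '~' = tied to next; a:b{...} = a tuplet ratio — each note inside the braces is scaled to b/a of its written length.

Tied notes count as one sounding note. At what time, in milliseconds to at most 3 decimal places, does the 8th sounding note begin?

note 8 onset = 7/2b = 1093.75ms

1. 0.0ms @ 0 + 234.375ms (3/4)
2. 234.375ms @ 3/4 + 234.375ms (3/4)
3. 468.75ms @ 3/2 + 52.083ms (1/6)
4. 520.833ms @ 5/3 + 52.083ms (1/6)
5. 572.917ms @ 11/6 + 52.083ms (1/6)
6. 625.0ms @ 2 + 234.375ms (3/4)
7. 859.375ms @ 11/4 + 234.375ms (3/4)
8. 1093.75ms @ 7/2 + 78.125ms (1/4)
9. 1171.875ms @ 15/4 + 78.125ms (1/4)
10. 1250.0ms @ 4 + 208.333ms (2/3)
11. 1458.333ms @ 14/3 + 208.333ms (2/3)
12. 1666.667ms @ 16/3 + 208.333ms (2/3)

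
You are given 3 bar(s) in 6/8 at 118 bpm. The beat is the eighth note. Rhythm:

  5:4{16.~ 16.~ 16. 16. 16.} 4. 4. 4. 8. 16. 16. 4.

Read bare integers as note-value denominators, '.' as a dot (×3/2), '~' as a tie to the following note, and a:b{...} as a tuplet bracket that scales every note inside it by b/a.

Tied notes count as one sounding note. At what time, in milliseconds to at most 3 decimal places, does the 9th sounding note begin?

1. 0.0ms @ 0 + 915.254ms (9/5)
2. 915.254ms @ 9/5 + 305.085ms (3/5)
3. 1220.339ms @ 12/5 + 305.085ms (3/5)
4. 1525.424ms @ 3 + 1525.424ms (3)
5. 3050.847ms @ 6 + 1525.424ms (3)
6. 4576.271ms @ 9 + 1525.424ms (3)
7. 6101.695ms @ 12 + 762.712ms (3/2)
8. 6864.407ms @ 27/2 + 381.356ms (3/4)
9. 7245.763ms @ 57/4 + 381.356ms (3/4)
10. 7627.119ms @ 15 + 1525.424ms (3)

note 9 onset = 57/4b = 7245.763ms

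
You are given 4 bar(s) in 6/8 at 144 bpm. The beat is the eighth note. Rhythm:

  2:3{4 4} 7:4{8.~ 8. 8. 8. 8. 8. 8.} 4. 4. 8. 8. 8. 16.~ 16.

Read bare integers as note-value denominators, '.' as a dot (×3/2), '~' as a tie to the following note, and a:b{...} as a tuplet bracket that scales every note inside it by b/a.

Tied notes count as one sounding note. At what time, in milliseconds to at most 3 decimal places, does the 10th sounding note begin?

note 10 onset = 15b = 6250.0ms

1. 0.0ms @ 0 + 1250.0ms (3)
2. 1250.0ms @ 3 + 1250.0ms (3)
3. 2500.0ms @ 6 + 714.286ms (12/7)
4. 3214.286ms @ 54/7 + 357.143ms (6/7)
5. 3571.429ms @ 60/7 + 357.143ms (6/7)
6. 3928.571ms @ 66/7 + 357.143ms (6/7)
7. 4285.714ms @ 72/7 + 357.143ms (6/7)
8. 4642.857ms @ 78/7 + 357.143ms (6/7)
9. 5000.0ms @ 12 + 1250.0ms (3)
10. 6250.0ms @ 15 + 1250.0ms (3)
11. 7500.0ms @ 18 + 625.0ms (3/2)
12. 8125.0ms @ 39/2 + 625.0ms (3/2)
13. 8750.0ms @ 21 + 625.0ms (3/2)
14. 9375.0ms @ 45/2 + 625.0ms (3/2)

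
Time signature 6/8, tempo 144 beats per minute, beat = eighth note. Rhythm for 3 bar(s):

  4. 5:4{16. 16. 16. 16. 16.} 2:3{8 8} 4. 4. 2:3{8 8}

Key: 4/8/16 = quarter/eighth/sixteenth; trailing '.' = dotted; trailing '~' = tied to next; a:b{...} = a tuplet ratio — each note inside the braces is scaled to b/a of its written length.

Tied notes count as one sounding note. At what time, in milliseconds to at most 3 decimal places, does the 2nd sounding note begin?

1. 0.0ms @ 0 + 1250.0ms (3)
2. 1250.0ms @ 3 + 250.0ms (3/5)
3. 1500.0ms @ 18/5 + 250.0ms (3/5)
4. 1750.0ms @ 21/5 + 250.0ms (3/5)
5. 2000.0ms @ 24/5 + 250.0ms (3/5)
6. 2250.0ms @ 27/5 + 250.0ms (3/5)
7. 2500.0ms @ 6 + 625.0ms (3/2)
8. 3125.0ms @ 15/2 + 625.0ms (3/2)
9. 3750.0ms @ 9 + 1250.0ms (3)
10. 5000.0ms @ 12 + 1250.0ms (3)
11. 6250.0ms @ 15 + 625.0ms (3/2)
12. 6875.0ms @ 33/2 + 625.0ms (3/2)

note 2 onset = 3b = 1250.0ms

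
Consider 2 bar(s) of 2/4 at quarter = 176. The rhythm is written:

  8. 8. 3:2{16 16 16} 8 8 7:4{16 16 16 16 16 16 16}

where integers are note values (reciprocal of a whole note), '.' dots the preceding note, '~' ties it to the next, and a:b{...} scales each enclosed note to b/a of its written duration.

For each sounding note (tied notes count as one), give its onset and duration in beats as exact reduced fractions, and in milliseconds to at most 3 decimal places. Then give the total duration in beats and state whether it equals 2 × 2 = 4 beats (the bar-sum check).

1) 0.0ms=0b +255.682ms=3/4b
2) 255.682ms=3/4b +255.682ms=3/4b
3) 511.364ms=3/2b +56.818ms=1/6b
4) 568.182ms=5/3b +56.818ms=1/6b
5) 625.0ms=11/6b +56.818ms=1/6b
6) 681.818ms=2b +170.455ms=1/2b
7) 852.273ms=5/2b +170.455ms=1/2b
8) 1022.727ms=3b +48.701ms=1/7b
9) 1071.429ms=22/7b +48.701ms=1/7b
10) 1120.13ms=23/7b +48.701ms=1/7b
11) 1168.831ms=24/7b +48.701ms=1/7b
12) 1217.532ms=25/7b +48.701ms=1/7b
13) 1266.234ms=26/7b +48.701ms=1/7b
14) 1314.935ms=27/7b +48.701ms=1/7b
Σ=4b of 4 (176bpm 2/4) — PASS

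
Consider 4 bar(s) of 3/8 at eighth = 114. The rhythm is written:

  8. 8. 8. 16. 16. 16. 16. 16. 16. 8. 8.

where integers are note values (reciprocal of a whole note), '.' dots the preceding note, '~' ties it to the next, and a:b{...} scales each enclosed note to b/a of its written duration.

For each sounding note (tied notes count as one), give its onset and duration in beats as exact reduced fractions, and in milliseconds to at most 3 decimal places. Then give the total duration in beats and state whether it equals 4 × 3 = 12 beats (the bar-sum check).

1) 0.0ms=0b +789.474ms=3/2b
2) 789.474ms=3/2b +789.474ms=3/2b
3) 1578.947ms=3b +789.474ms=3/2b
4) 2368.421ms=9/2b +394.737ms=3/4b
5) 2763.158ms=21/4b +394.737ms=3/4b
6) 3157.895ms=6b +394.737ms=3/4b
7) 3552.632ms=27/4b +394.737ms=3/4b
8) 3947.368ms=15/2b +394.737ms=3/4b
9) 4342.105ms=33/4b +394.737ms=3/4b
10) 4736.842ms=9b +789.474ms=3/2b
11) 5526.316ms=21/2b +789.474ms=3/2b
Σ=12b of 12 (114bpm 3/8) — PASS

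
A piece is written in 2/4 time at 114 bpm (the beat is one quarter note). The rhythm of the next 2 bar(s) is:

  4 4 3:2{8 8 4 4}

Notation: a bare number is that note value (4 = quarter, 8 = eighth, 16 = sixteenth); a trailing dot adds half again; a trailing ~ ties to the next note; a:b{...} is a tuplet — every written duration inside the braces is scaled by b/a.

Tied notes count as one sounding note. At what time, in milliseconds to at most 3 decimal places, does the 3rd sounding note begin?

1. 0.0ms @ 0 + 526.316ms (1)
2. 526.316ms @ 1 + 526.316ms (1)
3. 1052.632ms @ 2 + 175.439ms (1/3)
4. 1228.07ms @ 7/3 + 175.439ms (1/3)
5. 1403.509ms @ 8/3 + 350.877ms (2/3)
6. 1754.386ms @ 10/3 + 350.877ms (2/3)

note 3 onset = 2b = 1052.632ms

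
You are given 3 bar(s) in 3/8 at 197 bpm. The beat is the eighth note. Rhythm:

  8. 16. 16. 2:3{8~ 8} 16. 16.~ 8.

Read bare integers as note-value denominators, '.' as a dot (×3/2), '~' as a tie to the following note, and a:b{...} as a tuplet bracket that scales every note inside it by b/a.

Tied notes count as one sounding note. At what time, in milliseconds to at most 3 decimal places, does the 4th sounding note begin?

note 4 onset = 3b = 913.706ms

1. 0.0ms @ 0 + 456.853ms (3/2)
2. 456.853ms @ 3/2 + 228.426ms (3/4)
3. 685.279ms @ 9/4 + 228.426ms (3/4)
4. 913.706ms @ 3 + 913.706ms (3)
5. 1827.411ms @ 6 + 228.426ms (3/4)
6. 2055.838ms @ 27/4 + 685.279ms (9/4)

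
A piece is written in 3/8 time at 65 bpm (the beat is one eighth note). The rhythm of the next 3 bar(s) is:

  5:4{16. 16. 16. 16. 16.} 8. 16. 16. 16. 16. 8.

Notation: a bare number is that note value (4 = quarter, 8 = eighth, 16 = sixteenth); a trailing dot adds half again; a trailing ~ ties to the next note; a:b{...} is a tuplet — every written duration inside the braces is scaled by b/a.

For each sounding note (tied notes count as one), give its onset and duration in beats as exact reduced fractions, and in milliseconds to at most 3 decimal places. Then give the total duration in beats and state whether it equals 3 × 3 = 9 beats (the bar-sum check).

1) 0.0ms=0b +553.846ms=3/5b
2) 553.846ms=3/5b +553.846ms=3/5b
3) 1107.692ms=6/5b +553.846ms=3/5b
4) 1661.538ms=9/5b +553.846ms=3/5b
5) 2215.385ms=12/5b +553.846ms=3/5b
6) 2769.231ms=3b +1384.615ms=3/2b
7) 4153.846ms=9/2b +692.308ms=3/4b
8) 4846.154ms=21/4b +692.308ms=3/4b
9) 5538.462ms=6b +692.308ms=3/4b
10) 6230.769ms=27/4b +692.308ms=3/4b
11) 6923.077ms=15/2b +1384.615ms=3/2b
Σ=9b of 9 (65bpm 3/8) — PASS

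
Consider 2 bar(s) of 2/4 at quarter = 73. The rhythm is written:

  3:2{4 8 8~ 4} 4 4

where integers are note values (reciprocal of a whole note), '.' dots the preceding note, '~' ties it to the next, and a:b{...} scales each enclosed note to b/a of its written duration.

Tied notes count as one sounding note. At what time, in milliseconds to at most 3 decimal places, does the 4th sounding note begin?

1. 0.0ms @ 0 + 547.945ms (2/3)
2. 547.945ms @ 2/3 + 273.973ms (1/3)
3. 821.918ms @ 1 + 821.918ms (1)
4. 1643.836ms @ 2 + 821.918ms (1)
5. 2465.753ms @ 3 + 821.918ms (1)

note 4 onset = 2b = 1643.836ms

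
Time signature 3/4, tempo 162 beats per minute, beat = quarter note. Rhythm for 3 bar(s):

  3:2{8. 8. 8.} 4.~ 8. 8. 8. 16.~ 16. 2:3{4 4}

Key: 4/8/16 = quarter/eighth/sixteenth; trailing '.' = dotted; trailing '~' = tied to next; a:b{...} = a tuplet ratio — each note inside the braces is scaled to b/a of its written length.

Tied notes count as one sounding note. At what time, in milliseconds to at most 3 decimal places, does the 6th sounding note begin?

note 6 onset = 9/2b = 1666.667ms

1. 0.0ms @ 0 + 185.185ms (1/2)
2. 185.185ms @ 1/2 + 185.185ms (1/2)
3. 370.37ms @ 1 + 185.185ms (1/2)
4. 555.556ms @ 3/2 + 833.333ms (9/4)
5. 1388.889ms @ 15/4 + 277.778ms (3/4)
6. 1666.667ms @ 9/2 + 277.778ms (3/4)
7. 1944.444ms @ 21/4 + 277.778ms (3/4)
8. 2222.222ms @ 6 + 555.556ms (3/2)
9. 2777.778ms @ 15/2 + 555.556ms (3/2)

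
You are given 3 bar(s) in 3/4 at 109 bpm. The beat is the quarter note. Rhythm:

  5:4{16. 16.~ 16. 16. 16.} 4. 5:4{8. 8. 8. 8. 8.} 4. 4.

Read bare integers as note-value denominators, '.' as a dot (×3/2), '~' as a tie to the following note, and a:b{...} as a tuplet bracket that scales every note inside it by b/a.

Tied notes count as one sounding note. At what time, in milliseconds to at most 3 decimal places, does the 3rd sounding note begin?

note 3 onset = 9/10b = 495.413ms

1. 0.0ms @ 0 + 165.138ms (3/10)
2. 165.138ms @ 3/10 + 330.275ms (3/5)
3. 495.413ms @ 9/10 + 165.138ms (3/10)
4. 660.55ms @ 6/5 + 165.138ms (3/10)
5. 825.688ms @ 3/2 + 825.688ms (3/2)
6. 1651.376ms @ 3 + 330.275ms (3/5)
7. 1981.651ms @ 18/5 + 330.275ms (3/5)
8. 2311.927ms @ 21/5 + 330.275ms (3/5)
9. 2642.202ms @ 24/5 + 330.275ms (3/5)
10. 2972.477ms @ 27/5 + 330.275ms (3/5)
11. 3302.752ms @ 6 + 825.688ms (3/2)
12. 4128.44ms @ 15/2 + 825.688ms (3/2)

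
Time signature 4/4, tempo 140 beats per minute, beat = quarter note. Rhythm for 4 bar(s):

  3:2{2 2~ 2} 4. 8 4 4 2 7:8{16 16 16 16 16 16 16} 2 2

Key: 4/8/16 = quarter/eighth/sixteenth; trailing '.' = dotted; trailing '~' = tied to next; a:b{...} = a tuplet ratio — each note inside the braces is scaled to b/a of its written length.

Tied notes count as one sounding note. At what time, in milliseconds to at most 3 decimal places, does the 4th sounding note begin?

note 4 onset = 11/2b = 2357.143ms

1. 0.0ms @ 0 + 571.429ms (4/3)
2. 571.429ms @ 4/3 + 1142.857ms (8/3)
3. 1714.286ms @ 4 + 642.857ms (3/2)
4. 2357.143ms @ 11/2 + 214.286ms (1/2)
5. 2571.429ms @ 6 + 428.571ms (1)
6. 3000.0ms @ 7 + 428.571ms (1)
7. 3428.571ms @ 8 + 857.143ms (2)
8. 4285.714ms @ 10 + 122.449ms (2/7)
9. 4408.163ms @ 72/7 + 122.449ms (2/7)
10. 4530.612ms @ 74/7 + 122.449ms (2/7)
11. 4653.061ms @ 76/7 + 122.449ms (2/7)
12. 4775.51ms @ 78/7 + 122.449ms (2/7)
13. 4897.959ms @ 80/7 + 122.449ms (2/7)
14. 5020.408ms @ 82/7 + 122.449ms (2/7)
15. 5142.857ms @ 12 + 857.143ms (2)
16. 6000.0ms @ 14 + 857.143ms (2)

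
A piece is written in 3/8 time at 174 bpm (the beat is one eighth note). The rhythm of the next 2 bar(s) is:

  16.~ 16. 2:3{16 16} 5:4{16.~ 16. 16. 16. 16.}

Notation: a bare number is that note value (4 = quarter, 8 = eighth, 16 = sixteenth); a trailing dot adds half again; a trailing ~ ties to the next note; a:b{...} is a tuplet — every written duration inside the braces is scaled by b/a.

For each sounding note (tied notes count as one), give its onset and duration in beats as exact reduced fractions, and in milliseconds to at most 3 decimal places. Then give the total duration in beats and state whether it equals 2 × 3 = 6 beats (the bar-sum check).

1) 0.0ms=0b +517.241ms=3/2b
2) 517.241ms=3/2b +258.621ms=3/4b
3) 775.862ms=9/4b +258.621ms=3/4b
4) 1034.483ms=3b +413.793ms=6/5b
5) 1448.276ms=21/5b +206.897ms=3/5b
6) 1655.172ms=24/5b +206.897ms=3/5b
7) 1862.069ms=27/5b +206.897ms=3/5b
Σ=6b of 6 (174bpm 3/8) — PASS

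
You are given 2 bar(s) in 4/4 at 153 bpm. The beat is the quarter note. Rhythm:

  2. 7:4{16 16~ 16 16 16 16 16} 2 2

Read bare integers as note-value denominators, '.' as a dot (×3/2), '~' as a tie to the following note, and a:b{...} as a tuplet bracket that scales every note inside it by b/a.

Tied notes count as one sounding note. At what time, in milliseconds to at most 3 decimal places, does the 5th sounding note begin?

note 5 onset = 25/7b = 1400.56ms

1. 0.0ms @ 0 + 1176.471ms (3)
2. 1176.471ms @ 3 + 56.022ms (1/7)
3. 1232.493ms @ 22/7 + 112.045ms (2/7)
4. 1344.538ms @ 24/7 + 56.022ms (1/7)
5. 1400.56ms @ 25/7 + 56.022ms (1/7)
6. 1456.583ms @ 26/7 + 56.022ms (1/7)
7. 1512.605ms @ 27/7 + 56.022ms (1/7)
8. 1568.627ms @ 4 + 784.314ms (2)
9. 2352.941ms @ 6 + 784.314ms (2)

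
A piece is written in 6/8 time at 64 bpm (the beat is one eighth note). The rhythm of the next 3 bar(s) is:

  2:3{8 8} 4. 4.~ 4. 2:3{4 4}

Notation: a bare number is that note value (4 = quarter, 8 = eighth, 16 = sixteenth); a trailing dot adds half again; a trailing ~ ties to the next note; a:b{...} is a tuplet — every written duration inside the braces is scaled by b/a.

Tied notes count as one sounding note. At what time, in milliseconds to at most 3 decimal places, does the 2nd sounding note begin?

note 2 onset = 3/2b = 1406.25ms

1. 0.0ms @ 0 + 1406.25ms (3/2)
2. 1406.25ms @ 3/2 + 1406.25ms (3/2)
3. 2812.5ms @ 3 + 2812.5ms (3)
4. 5625.0ms @ 6 + 5625.0ms (6)
5. 11250.0ms @ 12 + 2812.5ms (3)
6. 14062.5ms @ 15 + 2812.5ms (3)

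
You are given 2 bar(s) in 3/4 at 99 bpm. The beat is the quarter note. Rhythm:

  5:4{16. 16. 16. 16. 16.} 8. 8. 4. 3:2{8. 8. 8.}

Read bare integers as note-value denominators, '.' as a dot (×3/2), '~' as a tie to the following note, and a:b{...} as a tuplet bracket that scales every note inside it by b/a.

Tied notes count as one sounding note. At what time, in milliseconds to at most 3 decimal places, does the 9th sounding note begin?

note 9 onset = 9/2b = 2727.273ms

1. 0.0ms @ 0 + 181.818ms (3/10)
2. 181.818ms @ 3/10 + 181.818ms (3/10)
3. 363.636ms @ 3/5 + 181.818ms (3/10)
4. 545.455ms @ 9/10 + 181.818ms (3/10)
5. 727.273ms @ 6/5 + 181.818ms (3/10)
6. 909.091ms @ 3/2 + 454.545ms (3/4)
7. 1363.636ms @ 9/4 + 454.545ms (3/4)
8. 1818.182ms @ 3 + 909.091ms (3/2)
9. 2727.273ms @ 9/2 + 303.03ms (1/2)
10. 3030.303ms @ 5 + 303.03ms (1/2)
11. 3333.333ms @ 11/2 + 303.03ms (1/2)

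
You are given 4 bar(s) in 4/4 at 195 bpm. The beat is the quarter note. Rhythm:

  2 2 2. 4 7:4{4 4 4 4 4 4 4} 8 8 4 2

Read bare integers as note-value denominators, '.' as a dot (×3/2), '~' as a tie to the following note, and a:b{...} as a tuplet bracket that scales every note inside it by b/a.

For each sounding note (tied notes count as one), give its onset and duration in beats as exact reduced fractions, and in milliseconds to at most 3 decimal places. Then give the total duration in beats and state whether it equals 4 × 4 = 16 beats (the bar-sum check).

1) 0.0ms=0b +615.385ms=2b
2) 615.385ms=2b +615.385ms=2b
3) 1230.769ms=4b +923.077ms=3b
4) 2153.846ms=7b +307.692ms=1b
5) 2461.538ms=8b +175.824ms=4/7b
6) 2637.363ms=60/7b +175.824ms=4/7b
7) 2813.187ms=64/7b +175.824ms=4/7b
8) 2989.011ms=68/7b +175.824ms=4/7b
9) 3164.835ms=72/7b +175.824ms=4/7b
10) 3340.659ms=76/7b +175.824ms=4/7b
11) 3516.484ms=80/7b +175.824ms=4/7b
12) 3692.308ms=12b +153.846ms=1/2b
13) 3846.154ms=25/2b +153.846ms=1/2b
14) 4000.0ms=13b +307.692ms=1b
15) 4307.692ms=14b +615.385ms=2b
Σ=16b of 16 (195bpm 4/4) — PASS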